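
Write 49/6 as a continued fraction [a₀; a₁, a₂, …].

Apply division with remainder until the remainder is 0:
49 ÷ 6 → quotient 8, remainder 1
6 ÷ 1 → quotient 6, remainder 0

[8; 6]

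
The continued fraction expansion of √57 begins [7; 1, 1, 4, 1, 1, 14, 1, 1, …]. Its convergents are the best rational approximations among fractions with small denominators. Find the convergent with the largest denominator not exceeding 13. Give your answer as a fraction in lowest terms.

83/11

List convergents until the denominator exceeds the bound:
a_0 = 7: 7/1  (≤ bound)
a_1 = 1: 8/1  (≤ bound)
a_2 = 1: 15/2  (≤ bound)
a_3 = 4: 68/9  (≤ bound)
a_4 = 1: 83/11  (≤ bound)
a_5 = 1: 151/20  (> 13, stop)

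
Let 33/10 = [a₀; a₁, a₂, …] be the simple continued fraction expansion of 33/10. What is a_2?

33 ÷ 10 → quotient 3, remainder 3
10 ÷ 3 → quotient 3, remainder 1
3 ÷ 1 → quotient 3, remainder 0

3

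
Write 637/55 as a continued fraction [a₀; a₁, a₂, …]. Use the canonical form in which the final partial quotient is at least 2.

[11; 1, 1, 2, 1, 1, 4]

Run the Euclidean algorithm, recording each quotient:
637 ÷ 55 → quotient 11, remainder 32
55 ÷ 32 → quotient 1, remainder 23
32 ÷ 23 → quotient 1, remainder 9
23 ÷ 9 → quotient 2, remainder 5
9 ÷ 5 → quotient 1, remainder 4
5 ÷ 4 → quotient 1, remainder 1
4 ÷ 1 → quotient 4, remainder 0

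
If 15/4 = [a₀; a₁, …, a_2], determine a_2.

⌊15/4⌋ = 3, remainder 3
⌊4/3⌋ = 1, remainder 1
⌊3/1⌋ = 3, remainder 0

3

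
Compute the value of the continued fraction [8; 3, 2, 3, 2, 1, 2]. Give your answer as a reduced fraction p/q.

1766/213

a_0 = 8: 8/1
a_1 = 3: 25/3
a_2 = 2: 58/7
a_3 = 3: 199/24
a_4 = 2: 456/55
a_5 = 1: 655/79
a_6 = 2: 1766/213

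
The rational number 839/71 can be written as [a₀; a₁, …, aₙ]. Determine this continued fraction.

Repeatedly divide and take the remainder:
839 = 11·71 + 58, so a_0 = 11
71 = 1·58 + 13, so a_1 = 1
58 = 4·13 + 6, so a_2 = 4
13 = 2·6 + 1, so a_3 = 2
6 = 6·1 + 0, so a_4 = 6

[11; 1, 4, 2, 6]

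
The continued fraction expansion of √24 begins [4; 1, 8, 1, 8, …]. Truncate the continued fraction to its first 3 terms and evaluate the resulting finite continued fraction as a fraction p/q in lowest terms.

Compute successive convergents:
a_0 = 4: 4/1
a_1 = 1: 5/1
a_2 = 8: 44/9

44/9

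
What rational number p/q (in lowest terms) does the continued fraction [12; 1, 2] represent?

Use the convergent recurrence hₖ = aₖ·hₖ₋₁ + hₖ₋₂ (and likewise for the denominators kₖ):
a_0 = 12: 12/1
a_1 = 1: 13/1
a_2 = 2: 38/3

38/3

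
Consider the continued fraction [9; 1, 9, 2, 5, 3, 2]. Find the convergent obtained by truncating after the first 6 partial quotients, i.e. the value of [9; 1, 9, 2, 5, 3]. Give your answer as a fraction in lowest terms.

a_0 = 9: 9/1
a_1 = 1: 10/1
a_2 = 9: 99/10
a_3 = 2: 208/21
a_4 = 5: 1139/115
a_5 = 3: 3625/366

3625/366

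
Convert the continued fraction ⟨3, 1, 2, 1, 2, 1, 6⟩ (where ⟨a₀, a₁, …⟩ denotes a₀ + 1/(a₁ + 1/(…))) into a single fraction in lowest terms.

Start with 6.
1 + 1/(6/1) = 1 + 1/6 = 7/6
2 + 1/(7/6) = 2 + 6/7 = 20/7
1 + 1/(20/7) = 1 + 7/20 = 27/20
2 + 1/(27/20) = 2 + 20/27 = 74/27
1 + 1/(74/27) = 1 + 27/74 = 101/74
3 + 1/(101/74) = 3 + 74/101 = 377/101

377/101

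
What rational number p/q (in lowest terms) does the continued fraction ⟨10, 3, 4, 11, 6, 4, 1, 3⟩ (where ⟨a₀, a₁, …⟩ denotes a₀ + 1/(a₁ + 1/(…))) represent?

180136/17475

Start with 3.
1 + 1/(3/1) = 1 + 1/3 = 4/3
4 + 1/(4/3) = 4 + 3/4 = 19/4
6 + 1/(19/4) = 6 + 4/19 = 118/19
11 + 1/(118/19) = 11 + 19/118 = 1317/118
4 + 1/(1317/118) = 4 + 118/1317 = 5386/1317
3 + 1/(5386/1317) = 3 + 1317/5386 = 17475/5386
10 + 1/(17475/5386) = 10 + 5386/17475 = 180136/17475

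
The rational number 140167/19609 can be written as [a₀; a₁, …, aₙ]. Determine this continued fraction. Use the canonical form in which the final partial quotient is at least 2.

140167 = 7·19609 + 2904, so a_0 = 7
19609 = 6·2904 + 2185, so a_1 = 6
2904 = 1·2185 + 719, so a_2 = 1
2185 = 3·719 + 28, so a_3 = 3
719 = 25·28 + 19, so a_4 = 25
28 = 1·19 + 9, so a_5 = 1
19 = 2·9 + 1, so a_6 = 2
9 = 9·1 + 0, so a_7 = 9

[7; 6, 1, 3, 25, 1, 2, 9]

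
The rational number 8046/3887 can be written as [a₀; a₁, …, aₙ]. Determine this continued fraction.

8046 = 2·3887 + 272, so a_0 = 2
3887 = 14·272 + 79, so a_1 = 14
272 = 3·79 + 35, so a_2 = 3
79 = 2·35 + 9, so a_3 = 2
35 = 3·9 + 8, so a_4 = 3
9 = 1·8 + 1, so a_5 = 1
8 = 8·1 + 0, so a_6 = 8

[2; 14, 3, 2, 3, 1, 8]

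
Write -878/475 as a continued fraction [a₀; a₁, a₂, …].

-878 ÷ 475 → quotient -2, remainder 72
475 ÷ 72 → quotient 6, remainder 43
72 ÷ 43 → quotient 1, remainder 29
43 ÷ 29 → quotient 1, remainder 14
29 ÷ 14 → quotient 2, remainder 1
14 ÷ 1 → quotient 14, remainder 0

[-2; 6, 1, 1, 2, 14]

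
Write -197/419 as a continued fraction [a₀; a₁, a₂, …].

Apply division with remainder until the remainder is 0:
-197 = -1·419 + 222, so a_0 = -1
419 = 1·222 + 197, so a_1 = 1
222 = 1·197 + 25, so a_2 = 1
197 = 7·25 + 22, so a_3 = 7
25 = 1·22 + 3, so a_4 = 1
22 = 7·3 + 1, so a_5 = 7
3 = 3·1 + 0, so a_6 = 3

[-1; 1, 1, 7, 1, 7, 3]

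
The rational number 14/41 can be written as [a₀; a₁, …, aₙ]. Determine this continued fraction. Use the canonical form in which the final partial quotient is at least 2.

14 ÷ 41 → quotient 0, remainder 14
41 ÷ 14 → quotient 2, remainder 13
14 ÷ 13 → quotient 1, remainder 1
13 ÷ 1 → quotient 13, remainder 0

[0; 2, 1, 13]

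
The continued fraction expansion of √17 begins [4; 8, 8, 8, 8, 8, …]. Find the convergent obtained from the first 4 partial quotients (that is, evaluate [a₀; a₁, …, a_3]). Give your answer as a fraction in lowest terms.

2177/528

a_0 = 4: 4/1
a_1 = 8: 33/8
a_2 = 8: 268/65
a_3 = 8: 2177/528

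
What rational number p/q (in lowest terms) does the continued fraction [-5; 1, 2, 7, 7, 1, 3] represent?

a_0 = -5: -5/1
a_1 = 1: -4/1
a_2 = 2: -13/3
a_3 = 7: -95/22
a_4 = 7: -678/157
a_5 = 1: -773/179
a_6 = 3: -2997/694

-2997/694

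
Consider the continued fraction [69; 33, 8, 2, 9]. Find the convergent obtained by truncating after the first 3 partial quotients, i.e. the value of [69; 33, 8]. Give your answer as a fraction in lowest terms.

18293/265

a_0 = 69: 69/1
a_1 = 33: 2278/33
a_2 = 8: 18293/265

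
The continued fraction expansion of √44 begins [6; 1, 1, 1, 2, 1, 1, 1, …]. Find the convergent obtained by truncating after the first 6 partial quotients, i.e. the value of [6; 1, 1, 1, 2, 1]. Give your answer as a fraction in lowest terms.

73/11

Collapse the nested fraction from the inside out:
Start with 1.
2 + 1/(1/1) = 2 + 1/1 = 3/1
1 + 1/(3/1) = 1 + 1/3 = 4/3
1 + 1/(4/3) = 1 + 3/4 = 7/4
1 + 1/(7/4) = 1 + 4/7 = 11/7
6 + 1/(11/7) = 6 + 7/11 = 73/11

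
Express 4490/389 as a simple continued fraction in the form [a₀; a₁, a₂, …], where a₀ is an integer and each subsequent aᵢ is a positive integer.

[11; 1, 1, 5, 2, 1, 1, 6]

⌊4490/389⌋ = 11, remainder 211
⌊389/211⌋ = 1, remainder 178
⌊211/178⌋ = 1, remainder 33
⌊178/33⌋ = 5, remainder 13
⌊33/13⌋ = 2, remainder 7
⌊13/7⌋ = 1, remainder 6
⌊7/6⌋ = 1, remainder 1
⌊6/1⌋ = 6, remainder 0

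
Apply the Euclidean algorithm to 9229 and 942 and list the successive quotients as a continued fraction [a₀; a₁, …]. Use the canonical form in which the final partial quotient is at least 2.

9229 ÷ 942 → quotient 9, remainder 751
942 ÷ 751 → quotient 1, remainder 191
751 ÷ 191 → quotient 3, remainder 178
191 ÷ 178 → quotient 1, remainder 13
178 ÷ 13 → quotient 13, remainder 9
13 ÷ 9 → quotient 1, remainder 4
9 ÷ 4 → quotient 2, remainder 1
4 ÷ 1 → quotient 4, remainder 0

[9; 1, 3, 1, 13, 1, 2, 4]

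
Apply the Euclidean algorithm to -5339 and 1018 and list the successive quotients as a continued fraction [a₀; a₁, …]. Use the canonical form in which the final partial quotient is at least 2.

-5339 = -6·1018 + 769, so a_0 = -6
1018 = 1·769 + 249, so a_1 = 1
769 = 3·249 + 22, so a_2 = 3
249 = 11·22 + 7, so a_3 = 11
22 = 3·7 + 1, so a_4 = 3
7 = 7·1 + 0, so a_5 = 7

[-6; 1, 3, 11, 3, 7]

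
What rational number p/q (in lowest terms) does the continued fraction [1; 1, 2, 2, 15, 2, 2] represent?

a_0 = 1: 1/1
a_1 = 1: 2/1
a_2 = 2: 5/3
a_3 = 2: 12/7
a_4 = 15: 185/108
a_5 = 2: 382/223
a_6 = 2: 949/554

949/554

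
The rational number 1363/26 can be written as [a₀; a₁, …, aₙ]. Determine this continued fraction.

[52; 2, 2, 1, 3]

⌊1363/26⌋ = 52, remainder 11
⌊26/11⌋ = 2, remainder 4
⌊11/4⌋ = 2, remainder 3
⌊4/3⌋ = 1, remainder 1
⌊3/1⌋ = 3, remainder 0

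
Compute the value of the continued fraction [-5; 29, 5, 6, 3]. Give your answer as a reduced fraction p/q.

Start with 3.
6 + 1/(3/1) = 6 + 1/3 = 19/3
5 + 1/(19/3) = 5 + 3/19 = 98/19
29 + 1/(98/19) = 29 + 19/98 = 2861/98
-5 + 1/(2861/98) = -5 + 98/2861 = -14207/2861

-14207/2861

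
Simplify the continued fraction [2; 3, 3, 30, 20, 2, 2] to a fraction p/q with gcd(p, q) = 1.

Start with 2.
2 + 1/(2/1) = 2 + 1/2 = 5/2
20 + 1/(5/2) = 20 + 2/5 = 102/5
30 + 1/(102/5) = 30 + 5/102 = 3065/102
3 + 1/(3065/102) = 3 + 102/3065 = 9297/3065
3 + 1/(9297/3065) = 3 + 3065/9297 = 30956/9297
2 + 1/(30956/9297) = 2 + 9297/30956 = 71209/30956

71209/30956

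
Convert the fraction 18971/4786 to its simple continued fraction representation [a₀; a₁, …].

[3; 1, 26, 1, 1, 1, 57]

⌊18971/4786⌋ = 3, remainder 4613
⌊4786/4613⌋ = 1, remainder 173
⌊4613/173⌋ = 26, remainder 115
⌊173/115⌋ = 1, remainder 58
⌊115/58⌋ = 1, remainder 57
⌊58/57⌋ = 1, remainder 1
⌊57/1⌋ = 57, remainder 0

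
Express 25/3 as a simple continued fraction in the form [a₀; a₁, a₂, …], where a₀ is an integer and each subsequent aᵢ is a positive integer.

⌊25/3⌋ = 8, remainder 1
⌊3/1⌋ = 3, remainder 0

[8; 3]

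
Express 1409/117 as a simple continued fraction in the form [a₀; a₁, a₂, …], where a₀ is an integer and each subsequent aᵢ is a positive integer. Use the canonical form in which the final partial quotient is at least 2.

[12; 23, 2, 2]

⌊1409/117⌋ = 12, remainder 5
⌊117/5⌋ = 23, remainder 2
⌊5/2⌋ = 2, remainder 1
⌊2/1⌋ = 2, remainder 0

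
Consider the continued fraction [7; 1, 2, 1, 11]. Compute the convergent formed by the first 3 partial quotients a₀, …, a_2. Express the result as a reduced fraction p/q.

23/3

Build up convergents one term at a time:
a_0 = 7: 7/1
a_1 = 1: 8/1
a_2 = 2: 23/3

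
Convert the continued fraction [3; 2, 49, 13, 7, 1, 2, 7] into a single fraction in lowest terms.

768957/220019

Start with 7.
2 + 1/(7/1) = 2 + 1/7 = 15/7
1 + 1/(15/7) = 1 + 7/15 = 22/15
7 + 1/(22/15) = 7 + 15/22 = 169/22
13 + 1/(169/22) = 13 + 22/169 = 2219/169
49 + 1/(2219/169) = 49 + 169/2219 = 108900/2219
2 + 1/(108900/2219) = 2 + 2219/108900 = 220019/108900
3 + 1/(220019/108900) = 3 + 108900/220019 = 768957/220019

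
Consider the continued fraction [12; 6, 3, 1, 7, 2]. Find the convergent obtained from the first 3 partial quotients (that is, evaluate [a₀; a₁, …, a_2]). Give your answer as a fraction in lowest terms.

231/19

Start with 3.
6 + 1/(3/1) = 6 + 1/3 = 19/3
12 + 1/(19/3) = 12 + 3/19 = 231/19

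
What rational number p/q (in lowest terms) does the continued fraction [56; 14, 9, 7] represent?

50632/903

Work from the innermost term outward:
Start with 7.
9 + 1/(7/1) = 9 + 1/7 = 64/7
14 + 1/(64/7) = 14 + 7/64 = 903/64
56 + 1/(903/64) = 56 + 64/903 = 50632/903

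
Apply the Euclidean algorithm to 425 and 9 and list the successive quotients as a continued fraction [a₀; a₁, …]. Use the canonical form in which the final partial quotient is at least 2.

[47; 4, 2]

Run the Euclidean algorithm, recording each quotient:
⌊425/9⌋ = 47, remainder 2
⌊9/2⌋ = 4, remainder 1
⌊2/1⌋ = 2, remainder 0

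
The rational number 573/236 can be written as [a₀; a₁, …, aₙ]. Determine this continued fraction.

⌊573/236⌋ = 2, remainder 101
⌊236/101⌋ = 2, remainder 34
⌊101/34⌋ = 2, remainder 33
⌊34/33⌋ = 1, remainder 1
⌊33/1⌋ = 33, remainder 0

[2; 2, 2, 1, 33]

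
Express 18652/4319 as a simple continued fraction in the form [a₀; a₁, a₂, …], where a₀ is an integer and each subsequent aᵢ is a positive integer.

[4; 3, 7, 4, 1, 8, 1, 3]

18652 ÷ 4319 → quotient 4, remainder 1376
4319 ÷ 1376 → quotient 3, remainder 191
1376 ÷ 191 → quotient 7, remainder 39
191 ÷ 39 → quotient 4, remainder 35
39 ÷ 35 → quotient 1, remainder 4
35 ÷ 4 → quotient 8, remainder 3
4 ÷ 3 → quotient 1, remainder 1
3 ÷ 1 → quotient 3, remainder 0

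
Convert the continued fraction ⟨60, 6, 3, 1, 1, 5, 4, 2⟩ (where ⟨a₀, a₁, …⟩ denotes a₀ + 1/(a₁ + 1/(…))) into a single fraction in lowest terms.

137945/2293

Start with 2.
4 + 1/(2/1) = 4 + 1/2 = 9/2
5 + 1/(9/2) = 5 + 2/9 = 47/9
1 + 1/(47/9) = 1 + 9/47 = 56/47
1 + 1/(56/47) = 1 + 47/56 = 103/56
3 + 1/(103/56) = 3 + 56/103 = 365/103
6 + 1/(365/103) = 6 + 103/365 = 2293/365
60 + 1/(2293/365) = 60 + 365/2293 = 137945/2293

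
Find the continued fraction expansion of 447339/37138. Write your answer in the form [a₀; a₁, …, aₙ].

Apply division with remainder until the remainder is 0:
447339 = 12·37138 + 1683, so a_0 = 12
37138 = 22·1683 + 112, so a_1 = 22
1683 = 15·112 + 3, so a_2 = 15
112 = 37·3 + 1, so a_3 = 37
3 = 3·1 + 0, so a_4 = 3

[12; 22, 15, 37, 3]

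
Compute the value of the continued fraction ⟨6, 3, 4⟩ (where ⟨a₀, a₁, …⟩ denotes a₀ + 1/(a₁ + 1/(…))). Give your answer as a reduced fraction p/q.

82/13

Start with 4.
3 + 1/(4/1) = 3 + 1/4 = 13/4
6 + 1/(13/4) = 6 + 4/13 = 82/13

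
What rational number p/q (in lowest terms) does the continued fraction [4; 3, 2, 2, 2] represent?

176/41

Compute successive convergents:
a_0 = 4: 4/1
a_1 = 3: 13/3
a_2 = 2: 30/7
a_3 = 2: 73/17
a_4 = 2: 176/41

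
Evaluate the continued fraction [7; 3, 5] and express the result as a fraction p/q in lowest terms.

Build up convergents one term at a time:
a_0 = 7: 7/1
a_1 = 3: 22/3
a_2 = 5: 117/16

117/16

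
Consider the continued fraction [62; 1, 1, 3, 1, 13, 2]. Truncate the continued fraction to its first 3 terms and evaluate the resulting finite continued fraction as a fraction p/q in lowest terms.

125/2

a_0 = 62: 62/1
a_1 = 1: 63/1
a_2 = 1: 125/2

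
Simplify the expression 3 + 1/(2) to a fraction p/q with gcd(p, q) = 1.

a_0 = 3: 3/1
a_1 = 2: 7/2

7/2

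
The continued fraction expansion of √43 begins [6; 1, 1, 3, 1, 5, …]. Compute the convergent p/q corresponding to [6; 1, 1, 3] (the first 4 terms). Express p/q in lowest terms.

Start with 3.
1 + 1/(3/1) = 1 + 1/3 = 4/3
1 + 1/(4/3) = 1 + 3/4 = 7/4
6 + 1/(7/4) = 6 + 4/7 = 46/7

46/7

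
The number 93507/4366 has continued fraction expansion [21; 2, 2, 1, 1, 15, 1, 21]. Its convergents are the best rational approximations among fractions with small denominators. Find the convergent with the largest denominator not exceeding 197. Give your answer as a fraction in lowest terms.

a_0 = 21: 21/1  (≤ bound)
a_1 = 2: 43/2  (≤ bound)
a_2 = 2: 107/5  (≤ bound)
a_3 = 1: 150/7  (≤ bound)
a_4 = 1: 257/12  (≤ bound)
a_5 = 15: 4005/187  (≤ bound)
a_6 = 1: 4262/199  (> 197, stop)

4005/187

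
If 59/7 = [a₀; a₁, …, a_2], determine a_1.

2

⌊59/7⌋ = 8, remainder 3
⌊7/3⌋ = 2, remainder 1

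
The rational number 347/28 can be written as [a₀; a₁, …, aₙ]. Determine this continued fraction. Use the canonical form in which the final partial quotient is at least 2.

Repeatedly divide and take the remainder:
⌊347/28⌋ = 12, remainder 11
⌊28/11⌋ = 2, remainder 6
⌊11/6⌋ = 1, remainder 5
⌊6/5⌋ = 1, remainder 1
⌊5/1⌋ = 5, remainder 0

[12; 2, 1, 1, 5]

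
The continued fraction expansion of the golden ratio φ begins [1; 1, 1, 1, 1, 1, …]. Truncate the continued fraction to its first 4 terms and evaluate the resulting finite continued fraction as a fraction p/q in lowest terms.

5/3

a_0 = 1: 1/1
a_1 = 1: 2/1
a_2 = 1: 3/2
a_3 = 1: 5/3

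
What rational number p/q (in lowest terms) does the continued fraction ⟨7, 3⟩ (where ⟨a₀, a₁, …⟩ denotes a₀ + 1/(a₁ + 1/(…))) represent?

22/3

Build up convergents one term at a time:
a_0 = 7: 7/1
a_1 = 3: 22/3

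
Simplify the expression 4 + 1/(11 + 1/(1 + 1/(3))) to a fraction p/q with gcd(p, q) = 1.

192/47

Collapse the nested fraction from the inside out:
Start with 3.
1 + 1/(3/1) = 1 + 1/3 = 4/3
11 + 1/(4/3) = 11 + 3/4 = 47/4
4 + 1/(47/4) = 4 + 4/47 = 192/47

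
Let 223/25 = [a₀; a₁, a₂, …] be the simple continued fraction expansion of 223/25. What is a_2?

Repeatedly divide and take the remainder:
223 = 8·25 + 23, so a_0 = 8
25 = 1·23 + 2, so a_1 = 1
23 = 11·2 + 1, so a_2 = 11

11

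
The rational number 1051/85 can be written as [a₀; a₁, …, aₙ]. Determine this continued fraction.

[12; 2, 1, 2, 1, 7]

Repeatedly divide and take the remainder:
1051 ÷ 85 → quotient 12, remainder 31
85 ÷ 31 → quotient 2, remainder 23
31 ÷ 23 → quotient 1, remainder 8
23 ÷ 8 → quotient 2, remainder 7
8 ÷ 7 → quotient 1, remainder 1
7 ÷ 1 → quotient 7, remainder 0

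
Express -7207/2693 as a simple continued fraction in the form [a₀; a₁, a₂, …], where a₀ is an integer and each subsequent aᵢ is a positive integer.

-7207 ÷ 2693 → quotient -3, remainder 872
2693 ÷ 872 → quotient 3, remainder 77
872 ÷ 77 → quotient 11, remainder 25
77 ÷ 25 → quotient 3, remainder 2
25 ÷ 2 → quotient 12, remainder 1
2 ÷ 1 → quotient 2, remainder 0

[-3; 3, 11, 3, 12, 2]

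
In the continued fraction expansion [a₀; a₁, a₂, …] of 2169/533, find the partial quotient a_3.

2169 = 4·533 + 37, so a_0 = 4
533 = 14·37 + 15, so a_1 = 14
37 = 2·15 + 7, so a_2 = 2
15 = 2·7 + 1, so a_3 = 2

2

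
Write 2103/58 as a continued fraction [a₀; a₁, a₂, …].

[36; 3, 1, 6, 2]

2103 = 36·58 + 15, so a_0 = 36
58 = 3·15 + 13, so a_1 = 3
15 = 1·13 + 2, so a_2 = 1
13 = 6·2 + 1, so a_3 = 6
2 = 2·1 + 0, so a_4 = 2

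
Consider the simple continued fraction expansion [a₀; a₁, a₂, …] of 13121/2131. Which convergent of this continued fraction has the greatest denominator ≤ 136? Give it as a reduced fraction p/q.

List convergents until the denominator exceeds the bound:
a_0 = 6: 6/1  (≤ bound)
a_1 = 6: 37/6  (≤ bound)
a_2 = 2: 80/13  (≤ bound)
a_3 = 1: 117/19  (≤ bound)
a_4 = 3: 431/70  (≤ bound)
a_5 = 3: 1410/229  (> 136, stop)

431/70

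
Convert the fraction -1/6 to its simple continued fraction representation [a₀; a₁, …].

[-1; 1, 5]

Apply division with remainder until the remainder is 0:
-1 ÷ 6 → quotient -1, remainder 5
6 ÷ 5 → quotient 1, remainder 1
5 ÷ 1 → quotient 5, remainder 0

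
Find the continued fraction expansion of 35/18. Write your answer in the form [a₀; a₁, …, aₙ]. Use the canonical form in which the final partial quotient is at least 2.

[1; 1, 17]

35 ÷ 18 → quotient 1, remainder 17
18 ÷ 17 → quotient 1, remainder 1
17 ÷ 1 → quotient 17, remainder 0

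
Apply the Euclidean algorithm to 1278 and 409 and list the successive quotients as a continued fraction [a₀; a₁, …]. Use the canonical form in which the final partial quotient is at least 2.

[3; 8, 51]

1278 = 3·409 + 51, so a_0 = 3
409 = 8·51 + 1, so a_1 = 8
51 = 51·1 + 0, so a_2 = 51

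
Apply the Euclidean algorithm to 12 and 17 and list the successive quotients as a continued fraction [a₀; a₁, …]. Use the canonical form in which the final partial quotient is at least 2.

[0; 1, 2, 2, 2]

12 = 0·17 + 12, so a_0 = 0
17 = 1·12 + 5, so a_1 = 1
12 = 2·5 + 2, so a_2 = 2
5 = 2·2 + 1, so a_3 = 2
2 = 2·1 + 0, so a_4 = 2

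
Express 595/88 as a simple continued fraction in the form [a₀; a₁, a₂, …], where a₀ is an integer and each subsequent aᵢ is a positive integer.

[6; 1, 3, 5, 4]

Apply division with remainder until the remainder is 0:
⌊595/88⌋ = 6, remainder 67
⌊88/67⌋ = 1, remainder 21
⌊67/21⌋ = 3, remainder 4
⌊21/4⌋ = 5, remainder 1
⌊4/1⌋ = 4, remainder 0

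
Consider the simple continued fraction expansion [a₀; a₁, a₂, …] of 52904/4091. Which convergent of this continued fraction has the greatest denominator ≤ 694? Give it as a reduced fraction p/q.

a_0 = 12: 12/1  (≤ bound)
a_1 = 1: 13/1  (≤ bound)
a_2 = 13: 181/14  (≤ bound)
a_3 = 1: 194/15  (≤ bound)
a_4 = 1: 375/29  (≤ bound)
a_5 = 1: 569/44  (≤ bound)
a_6 = 30: 17445/1349  (> 694, stop)

569/44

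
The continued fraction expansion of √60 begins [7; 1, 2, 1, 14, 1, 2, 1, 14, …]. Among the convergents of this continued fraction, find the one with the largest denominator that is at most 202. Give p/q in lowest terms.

a_0 = 7: 7/1  (≤ bound)
a_1 = 1: 8/1  (≤ bound)
a_2 = 2: 23/3  (≤ bound)
a_3 = 1: 31/4  (≤ bound)
a_4 = 14: 457/59  (≤ bound)
a_5 = 1: 488/63  (≤ bound)
a_6 = 2: 1433/185  (≤ bound)
a_7 = 1: 1921/248  (> 202, stop)

1433/185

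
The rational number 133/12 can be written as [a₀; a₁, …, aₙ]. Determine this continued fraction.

[11; 12]

133 ÷ 12 → quotient 11, remainder 1
12 ÷ 1 → quotient 12, remainder 0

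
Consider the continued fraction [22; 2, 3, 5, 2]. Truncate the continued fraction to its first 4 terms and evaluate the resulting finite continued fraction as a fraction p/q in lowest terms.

a_0 = 22: 22/1
a_1 = 2: 45/2
a_2 = 3: 157/7
a_3 = 5: 830/37

830/37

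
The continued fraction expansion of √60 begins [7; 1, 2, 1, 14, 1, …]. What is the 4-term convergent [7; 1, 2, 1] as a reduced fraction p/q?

31/4

Start with 1.
2 + 1/(1/1) = 2 + 1/1 = 3/1
1 + 1/(3/1) = 1 + 1/3 = 4/3
7 + 1/(4/3) = 7 + 3/4 = 31/4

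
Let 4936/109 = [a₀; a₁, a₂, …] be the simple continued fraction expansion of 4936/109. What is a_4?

Repeatedly divide and take the remainder:
4936 ÷ 109 → quotient 45, remainder 31
109 ÷ 31 → quotient 3, remainder 16
31 ÷ 16 → quotient 1, remainder 15
16 ÷ 15 → quotient 1, remainder 1
15 ÷ 1 → quotient 15, remainder 0

15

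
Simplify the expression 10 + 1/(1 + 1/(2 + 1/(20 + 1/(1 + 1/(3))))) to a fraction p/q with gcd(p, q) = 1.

a_0 = 10: 10/1
a_1 = 1: 11/1
a_2 = 2: 32/3
a_3 = 20: 651/61
a_4 = 1: 683/64
a_5 = 3: 2700/253

2700/253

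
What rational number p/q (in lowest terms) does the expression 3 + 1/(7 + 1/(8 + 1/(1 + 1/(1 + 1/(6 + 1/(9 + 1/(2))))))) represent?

a_0 = 3: 3/1
a_1 = 7: 22/7
a_2 = 8: 179/57
a_3 = 1: 201/64
a_4 = 1: 380/121
a_5 = 6: 2481/790
a_6 = 9: 22709/7231
a_7 = 2: 47899/15252

47899/15252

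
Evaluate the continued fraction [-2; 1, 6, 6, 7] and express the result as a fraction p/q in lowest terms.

Start with 7.
6 + 1/(7/1) = 6 + 1/7 = 43/7
6 + 1/(43/7) = 6 + 7/43 = 265/43
1 + 1/(265/43) = 1 + 43/265 = 308/265
-2 + 1/(308/265) = -2 + 265/308 = -351/308

-351/308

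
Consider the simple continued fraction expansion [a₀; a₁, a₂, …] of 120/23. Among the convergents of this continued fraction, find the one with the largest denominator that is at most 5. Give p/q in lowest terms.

a_0 = 5: 5/1  (≤ bound)
a_1 = 4: 21/4  (≤ bound)
a_2 = 1: 26/5  (≤ bound)
a_3 = 1: 47/9  (> 5, stop)

26/5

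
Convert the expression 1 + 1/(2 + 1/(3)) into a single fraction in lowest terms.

10/7

Start with 3.
2 + 1/(3/1) = 2 + 1/3 = 7/3
1 + 1/(7/3) = 1 + 3/7 = 10/7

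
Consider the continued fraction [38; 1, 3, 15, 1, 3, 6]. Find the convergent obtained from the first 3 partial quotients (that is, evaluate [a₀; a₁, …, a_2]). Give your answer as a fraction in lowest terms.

155/4

Compute successive convergents:
a_0 = 38: 38/1
a_1 = 1: 39/1
a_2 = 3: 155/4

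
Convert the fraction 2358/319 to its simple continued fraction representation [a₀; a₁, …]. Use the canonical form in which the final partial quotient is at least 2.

Run the Euclidean algorithm, recording each quotient:
2358 = 7·319 + 125, so a_0 = 7
319 = 2·125 + 69, so a_1 = 2
125 = 1·69 + 56, so a_2 = 1
69 = 1·56 + 13, so a_3 = 1
56 = 4·13 + 4, so a_4 = 4
13 = 3·4 + 1, so a_5 = 3
4 = 4·1 + 0, so a_6 = 4

[7; 2, 1, 1, 4, 3, 4]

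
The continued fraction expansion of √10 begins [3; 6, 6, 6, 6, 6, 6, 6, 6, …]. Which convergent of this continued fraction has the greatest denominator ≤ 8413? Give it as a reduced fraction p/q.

4443/1405

a_0 = 3: 3/1  (≤ bound)
a_1 = 6: 19/6  (≤ bound)
a_2 = 6: 117/37  (≤ bound)
a_3 = 6: 721/228  (≤ bound)
a_4 = 6: 4443/1405  (≤ bound)
a_5 = 6: 27379/8658  (> 8413, stop)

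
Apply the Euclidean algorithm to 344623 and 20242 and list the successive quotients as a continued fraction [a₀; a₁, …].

[17; 39, 1, 3, 3, 5, 3, 2]

Run the Euclidean algorithm, recording each quotient:
344623 ÷ 20242 → quotient 17, remainder 509
20242 ÷ 509 → quotient 39, remainder 391
509 ÷ 391 → quotient 1, remainder 118
391 ÷ 118 → quotient 3, remainder 37
118 ÷ 37 → quotient 3, remainder 7
37 ÷ 7 → quotient 5, remainder 2
7 ÷ 2 → quotient 3, remainder 1
2 ÷ 1 → quotient 2, remainder 0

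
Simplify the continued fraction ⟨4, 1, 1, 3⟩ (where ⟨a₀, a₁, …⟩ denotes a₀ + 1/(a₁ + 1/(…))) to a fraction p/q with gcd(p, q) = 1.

Starting at the tail and folding back:
Start with 3.
1 + 1/(3/1) = 1 + 1/3 = 4/3
1 + 1/(4/3) = 1 + 3/4 = 7/4
4 + 1/(7/4) = 4 + 4/7 = 32/7

32/7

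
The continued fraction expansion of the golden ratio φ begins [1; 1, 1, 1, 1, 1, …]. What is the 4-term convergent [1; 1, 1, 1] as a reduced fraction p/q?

5/3

Build up convergents one term at a time:
a_0 = 1: 1/1
a_1 = 1: 2/1
a_2 = 1: 3/2
a_3 = 1: 5/3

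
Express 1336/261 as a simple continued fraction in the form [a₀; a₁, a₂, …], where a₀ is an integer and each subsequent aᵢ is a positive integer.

[5; 8, 2, 2, 1, 1, 2]

⌊1336/261⌋ = 5, remainder 31
⌊261/31⌋ = 8, remainder 13
⌊31/13⌋ = 2, remainder 5
⌊13/5⌋ = 2, remainder 3
⌊5/3⌋ = 1, remainder 2
⌊3/2⌋ = 1, remainder 1
⌊2/1⌋ = 2, remainder 0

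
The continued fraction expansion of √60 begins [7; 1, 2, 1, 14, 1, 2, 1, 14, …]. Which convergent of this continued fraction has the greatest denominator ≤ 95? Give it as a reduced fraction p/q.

a_0 = 7: 7/1  (≤ bound)
a_1 = 1: 8/1  (≤ bound)
a_2 = 2: 23/3  (≤ bound)
a_3 = 1: 31/4  (≤ bound)
a_4 = 14: 457/59  (≤ bound)
a_5 = 1: 488/63  (≤ bound)
a_6 = 2: 1433/185  (> 95, stop)

488/63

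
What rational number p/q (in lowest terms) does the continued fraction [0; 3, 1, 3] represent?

Work from the innermost term outward:
Start with 3.
1 + 1/(3/1) = 1 + 1/3 = 4/3
3 + 1/(4/3) = 3 + 3/4 = 15/4
0 + 1/(15/4) = 0 + 4/15 = 4/15

4/15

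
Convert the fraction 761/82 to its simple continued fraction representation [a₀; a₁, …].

[9; 3, 1, 1, 3, 3]

⌊761/82⌋ = 9, remainder 23
⌊82/23⌋ = 3, remainder 13
⌊23/13⌋ = 1, remainder 10
⌊13/10⌋ = 1, remainder 3
⌊10/3⌋ = 3, remainder 1
⌊3/1⌋ = 3, remainder 0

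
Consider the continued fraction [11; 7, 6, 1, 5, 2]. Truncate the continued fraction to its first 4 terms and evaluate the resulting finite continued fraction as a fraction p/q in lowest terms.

557/50

a_0 = 11: 11/1
a_1 = 7: 78/7
a_2 = 6: 479/43
a_3 = 1: 557/50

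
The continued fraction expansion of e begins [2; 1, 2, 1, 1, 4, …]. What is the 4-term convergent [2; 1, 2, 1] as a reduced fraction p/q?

a_0 = 2: 2/1
a_1 = 1: 3/1
a_2 = 2: 8/3
a_3 = 1: 11/4

11/4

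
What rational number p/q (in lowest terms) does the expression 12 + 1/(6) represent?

73/6

a_0 = 12: 12/1
a_1 = 6: 73/6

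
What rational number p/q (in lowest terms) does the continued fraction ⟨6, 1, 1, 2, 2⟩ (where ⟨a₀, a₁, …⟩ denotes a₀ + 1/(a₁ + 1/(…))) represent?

Starting at the tail and folding back:
Start with 2.
2 + 1/(2/1) = 2 + 1/2 = 5/2
1 + 1/(5/2) = 1 + 2/5 = 7/5
1 + 1/(7/5) = 1 + 5/7 = 12/7
6 + 1/(12/7) = 6 + 7/12 = 79/12

79/12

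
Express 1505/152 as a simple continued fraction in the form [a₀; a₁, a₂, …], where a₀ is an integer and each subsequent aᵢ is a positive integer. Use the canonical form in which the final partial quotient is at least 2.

1505 = 9·152 + 137, so a_0 = 9
152 = 1·137 + 15, so a_1 = 1
137 = 9·15 + 2, so a_2 = 9
15 = 7·2 + 1, so a_3 = 7
2 = 2·1 + 0, so a_4 = 2

[9; 1, 9, 7, 2]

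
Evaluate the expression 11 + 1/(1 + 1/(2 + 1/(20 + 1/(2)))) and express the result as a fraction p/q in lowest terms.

a_0 = 11: 11/1
a_1 = 1: 12/1
a_2 = 2: 35/3
a_3 = 20: 712/61
a_4 = 2: 1459/125

1459/125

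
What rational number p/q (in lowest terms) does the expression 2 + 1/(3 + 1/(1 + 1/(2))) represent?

Compute successive convergents:
a_0 = 2: 2/1
a_1 = 3: 7/3
a_2 = 1: 9/4
a_3 = 2: 25/11

25/11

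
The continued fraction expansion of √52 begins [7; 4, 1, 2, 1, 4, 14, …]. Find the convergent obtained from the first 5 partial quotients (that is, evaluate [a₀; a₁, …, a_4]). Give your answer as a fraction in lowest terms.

137/19

Start with 1.
2 + 1/(1/1) = 2 + 1/1 = 3/1
1 + 1/(3/1) = 1 + 1/3 = 4/3
4 + 1/(4/3) = 4 + 3/4 = 19/4
7 + 1/(19/4) = 7 + 4/19 = 137/19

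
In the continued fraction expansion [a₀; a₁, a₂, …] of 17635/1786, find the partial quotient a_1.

17635 ÷ 1786 → quotient 9, remainder 1561
1786 ÷ 1561 → quotient 1, remainder 225

1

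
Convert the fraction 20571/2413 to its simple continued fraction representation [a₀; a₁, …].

20571 ÷ 2413 → quotient 8, remainder 1267
2413 ÷ 1267 → quotient 1, remainder 1146
1267 ÷ 1146 → quotient 1, remainder 121
1146 ÷ 121 → quotient 9, remainder 57
121 ÷ 57 → quotient 2, remainder 7
57 ÷ 7 → quotient 8, remainder 1
7 ÷ 1 → quotient 7, remainder 0

[8; 1, 1, 9, 2, 8, 7]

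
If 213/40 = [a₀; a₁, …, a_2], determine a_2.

213 = 5·40 + 13, so a_0 = 5
40 = 3·13 + 1, so a_1 = 3
13 = 13·1 + 0, so a_2 = 13

13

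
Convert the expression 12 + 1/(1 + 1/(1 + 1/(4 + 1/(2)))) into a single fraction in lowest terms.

251/20

Compute successive convergents:
a_0 = 12: 12/1
a_1 = 1: 13/1
a_2 = 1: 25/2
a_3 = 4: 113/9
a_4 = 2: 251/20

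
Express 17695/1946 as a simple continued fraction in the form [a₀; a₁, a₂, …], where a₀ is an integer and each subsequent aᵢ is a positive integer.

[9; 10, 1, 3, 45]

17695 ÷ 1946 → quotient 9, remainder 181
1946 ÷ 181 → quotient 10, remainder 136
181 ÷ 136 → quotient 1, remainder 45
136 ÷ 45 → quotient 3, remainder 1
45 ÷ 1 → quotient 45, remainder 0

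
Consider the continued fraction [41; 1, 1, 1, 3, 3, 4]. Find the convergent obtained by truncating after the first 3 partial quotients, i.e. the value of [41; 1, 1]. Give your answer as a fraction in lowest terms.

Start with 1.
1 + 1/(1/1) = 1 + 1/1 = 2/1
41 + 1/(2/1) = 41 + 1/2 = 83/2

83/2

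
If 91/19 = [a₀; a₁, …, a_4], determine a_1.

⌊91/19⌋ = 4, remainder 15
⌊19/15⌋ = 1, remainder 4

1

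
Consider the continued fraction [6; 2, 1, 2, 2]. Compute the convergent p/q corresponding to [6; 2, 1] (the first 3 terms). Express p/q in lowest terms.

a_0 = 6: 6/1
a_1 = 2: 13/2
a_2 = 1: 19/3

19/3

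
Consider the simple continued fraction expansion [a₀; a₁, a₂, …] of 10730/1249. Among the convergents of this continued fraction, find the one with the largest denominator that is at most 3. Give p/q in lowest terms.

17/2

a_0 = 8: 8/1  (≤ bound)
a_1 = 1: 9/1  (≤ bound)
a_2 = 1: 17/2  (≤ bound)
a_3 = 2: 43/5  (> 3, stop)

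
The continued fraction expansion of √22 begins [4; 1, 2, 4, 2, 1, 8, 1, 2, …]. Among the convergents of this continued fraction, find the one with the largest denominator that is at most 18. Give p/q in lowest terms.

61/13

a_0 = 4: 4/1  (≤ bound)
a_1 = 1: 5/1  (≤ bound)
a_2 = 2: 14/3  (≤ bound)
a_3 = 4: 61/13  (≤ bound)
a_4 = 2: 136/29  (> 18, stop)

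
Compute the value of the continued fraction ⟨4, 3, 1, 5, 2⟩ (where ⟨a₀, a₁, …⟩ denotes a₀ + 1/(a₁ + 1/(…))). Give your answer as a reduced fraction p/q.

213/50

a_0 = 4: 4/1
a_1 = 3: 13/3
a_2 = 1: 17/4
a_3 = 5: 98/23
a_4 = 2: 213/50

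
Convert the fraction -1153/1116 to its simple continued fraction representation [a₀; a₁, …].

[-2; 1, 29, 6, 6]

Run the Euclidean algorithm, recording each quotient:
-1153 = -2·1116 + 1079, so a_0 = -2
1116 = 1·1079 + 37, so a_1 = 1
1079 = 29·37 + 6, so a_2 = 29
37 = 6·6 + 1, so a_3 = 6
6 = 6·1 + 0, so a_4 = 6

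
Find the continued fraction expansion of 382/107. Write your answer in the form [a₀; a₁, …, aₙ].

⌊382/107⌋ = 3, remainder 61
⌊107/61⌋ = 1, remainder 46
⌊61/46⌋ = 1, remainder 15
⌊46/15⌋ = 3, remainder 1
⌊15/1⌋ = 15, remainder 0

[3; 1, 1, 3, 15]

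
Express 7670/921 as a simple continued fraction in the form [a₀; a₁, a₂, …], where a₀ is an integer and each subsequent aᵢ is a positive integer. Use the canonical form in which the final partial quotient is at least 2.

[8; 3, 20, 7, 2]

⌊7670/921⌋ = 8, remainder 302
⌊921/302⌋ = 3, remainder 15
⌊302/15⌋ = 20, remainder 2
⌊15/2⌋ = 7, remainder 1
⌊2/1⌋ = 2, remainder 0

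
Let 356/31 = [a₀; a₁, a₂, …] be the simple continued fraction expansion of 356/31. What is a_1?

2

Run the Euclidean algorithm, recording each quotient:
⌊356/31⌋ = 11, remainder 15
⌊31/15⌋ = 2, remainder 1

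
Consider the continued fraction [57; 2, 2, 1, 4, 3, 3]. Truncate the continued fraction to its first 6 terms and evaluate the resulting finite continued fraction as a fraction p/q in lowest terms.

6087/106

Build up convergents one term at a time:
a_0 = 57: 57/1
a_1 = 2: 115/2
a_2 = 2: 287/5
a_3 = 1: 402/7
a_4 = 4: 1895/33
a_5 = 3: 6087/106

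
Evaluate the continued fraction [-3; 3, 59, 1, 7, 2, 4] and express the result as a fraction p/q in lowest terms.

-36636/13729

a_0 = -3: -3/1
a_1 = 3: -8/3
a_2 = 59: -475/178
a_3 = 1: -483/181
a_4 = 7: -3856/1445
a_5 = 2: -8195/3071
a_6 = 4: -36636/13729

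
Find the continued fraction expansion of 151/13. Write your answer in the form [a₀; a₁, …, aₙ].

⌊151/13⌋ = 11, remainder 8
⌊13/8⌋ = 1, remainder 5
⌊8/5⌋ = 1, remainder 3
⌊5/3⌋ = 1, remainder 2
⌊3/2⌋ = 1, remainder 1
⌊2/1⌋ = 2, remainder 0

[11; 1, 1, 1, 1, 2]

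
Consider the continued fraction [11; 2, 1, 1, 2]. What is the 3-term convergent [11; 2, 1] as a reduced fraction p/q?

Compute successive convergents:
a_0 = 11: 11/1
a_1 = 2: 23/2
a_2 = 1: 34/3

34/3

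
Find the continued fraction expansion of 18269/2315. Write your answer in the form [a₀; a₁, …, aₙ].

[7; 1, 8, 4, 2, 13, 2]

18269 ÷ 2315 → quotient 7, remainder 2064
2315 ÷ 2064 → quotient 1, remainder 251
2064 ÷ 251 → quotient 8, remainder 56
251 ÷ 56 → quotient 4, remainder 27
56 ÷ 27 → quotient 2, remainder 2
27 ÷ 2 → quotient 13, remainder 1
2 ÷ 1 → quotient 2, remainder 0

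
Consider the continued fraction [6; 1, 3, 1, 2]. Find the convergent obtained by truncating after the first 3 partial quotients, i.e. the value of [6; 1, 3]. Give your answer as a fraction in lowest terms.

27/4

Starting at the tail and folding back:
Start with 3.
1 + 1/(3/1) = 1 + 1/3 = 4/3
6 + 1/(4/3) = 6 + 3/4 = 27/4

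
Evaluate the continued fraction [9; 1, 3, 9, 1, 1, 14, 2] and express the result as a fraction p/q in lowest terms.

Start with 2.
14 + 1/(2/1) = 14 + 1/2 = 29/2
1 + 1/(29/2) = 1 + 2/29 = 31/29
1 + 1/(31/29) = 1 + 29/31 = 60/31
9 + 1/(60/31) = 9 + 31/60 = 571/60
3 + 1/(571/60) = 3 + 60/571 = 1773/571
1 + 1/(1773/571) = 1 + 571/1773 = 2344/1773
9 + 1/(2344/1773) = 9 + 1773/2344 = 22869/2344

22869/2344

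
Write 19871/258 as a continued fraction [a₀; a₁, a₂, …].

[77; 51, 1, 1, 2]

Apply division with remainder until the remainder is 0:
⌊19871/258⌋ = 77, remainder 5
⌊258/5⌋ = 51, remainder 3
⌊5/3⌋ = 1, remainder 2
⌊3/2⌋ = 1, remainder 1
⌊2/1⌋ = 2, remainder 0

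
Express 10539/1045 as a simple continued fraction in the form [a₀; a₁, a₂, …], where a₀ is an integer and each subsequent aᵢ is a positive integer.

10539 = 10·1045 + 89, so a_0 = 10
1045 = 11·89 + 66, so a_1 = 11
89 = 1·66 + 23, so a_2 = 1
66 = 2·23 + 20, so a_3 = 2
23 = 1·20 + 3, so a_4 = 1
20 = 6·3 + 2, so a_5 = 6
3 = 1·2 + 1, so a_6 = 1
2 = 2·1 + 0, so a_7 = 2

[10; 11, 1, 2, 1, 6, 1, 2]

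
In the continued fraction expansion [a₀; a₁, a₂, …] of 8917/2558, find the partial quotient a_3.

3

Apply division with remainder until the remainder is 0:
8917 = 3·2558 + 1243, so a_0 = 3
2558 = 2·1243 + 72, so a_1 = 2
1243 = 17·72 + 19, so a_2 = 17
72 = 3·19 + 15, so a_3 = 3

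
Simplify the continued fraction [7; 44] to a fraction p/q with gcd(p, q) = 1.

309/44

a_0 = 7: 7/1
a_1 = 44: 309/44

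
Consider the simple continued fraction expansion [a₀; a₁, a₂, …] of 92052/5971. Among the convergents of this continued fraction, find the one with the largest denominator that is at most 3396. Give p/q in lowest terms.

41825/2713

List convergents until the denominator exceeds the bound:
a_0 = 15: 15/1  (≤ bound)
a_1 = 2: 31/2  (≤ bound)
a_2 = 2: 77/5  (≤ bound)
a_3 = 2: 185/12  (≤ bound)
a_4 = 44: 8217/533  (≤ bound)
a_5 = 1: 8402/545  (≤ bound)
a_6 = 4: 41825/2713  (≤ bound)
a_7 = 2: 92052/5971  (> 3396, stop)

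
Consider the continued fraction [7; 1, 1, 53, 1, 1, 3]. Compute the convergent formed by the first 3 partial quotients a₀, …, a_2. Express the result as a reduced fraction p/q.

15/2

Start with 1.
1 + 1/(1/1) = 1 + 1/1 = 2/1
7 + 1/(2/1) = 7 + 1/2 = 15/2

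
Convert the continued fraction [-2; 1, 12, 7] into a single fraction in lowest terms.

a_0 = -2: -2/1
a_1 = 1: -1/1
a_2 = 12: -14/13
a_3 = 7: -99/92

-99/92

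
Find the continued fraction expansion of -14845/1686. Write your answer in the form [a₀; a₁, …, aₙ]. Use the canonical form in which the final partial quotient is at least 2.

Run the Euclidean algorithm, recording each quotient:
⌊-14845/1686⌋ = -9, remainder 329
⌊1686/329⌋ = 5, remainder 41
⌊329/41⌋ = 8, remainder 1
⌊41/1⌋ = 41, remainder 0

[-9; 5, 8, 41]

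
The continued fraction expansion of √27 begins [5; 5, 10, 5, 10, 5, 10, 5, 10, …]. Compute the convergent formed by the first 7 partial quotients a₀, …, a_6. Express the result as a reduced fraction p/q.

716035/137801

Start with 10.
5 + 1/(10/1) = 5 + 1/10 = 51/10
10 + 1/(51/10) = 10 + 10/51 = 520/51
5 + 1/(520/51) = 5 + 51/520 = 2651/520
10 + 1/(2651/520) = 10 + 520/2651 = 27030/2651
5 + 1/(27030/2651) = 5 + 2651/27030 = 137801/27030
5 + 1/(137801/27030) = 5 + 27030/137801 = 716035/137801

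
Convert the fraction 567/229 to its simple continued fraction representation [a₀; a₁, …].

Apply division with remainder until the remainder is 0:
567 = 2·229 + 109, so a_0 = 2
229 = 2·109 + 11, so a_1 = 2
109 = 9·11 + 10, so a_2 = 9
11 = 1·10 + 1, so a_3 = 1
10 = 10·1 + 0, so a_4 = 10

[2; 2, 9, 1, 10]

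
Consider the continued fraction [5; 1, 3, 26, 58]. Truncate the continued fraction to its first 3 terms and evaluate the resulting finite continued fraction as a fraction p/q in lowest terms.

Compute successive convergents:
a_0 = 5: 5/1
a_1 = 1: 6/1
a_2 = 3: 23/4

23/4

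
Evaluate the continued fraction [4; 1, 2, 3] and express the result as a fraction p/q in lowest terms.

Start with 3.
2 + 1/(3/1) = 2 + 1/3 = 7/3
1 + 1/(7/3) = 1 + 3/7 = 10/7
4 + 1/(10/7) = 4 + 7/10 = 47/10

47/10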